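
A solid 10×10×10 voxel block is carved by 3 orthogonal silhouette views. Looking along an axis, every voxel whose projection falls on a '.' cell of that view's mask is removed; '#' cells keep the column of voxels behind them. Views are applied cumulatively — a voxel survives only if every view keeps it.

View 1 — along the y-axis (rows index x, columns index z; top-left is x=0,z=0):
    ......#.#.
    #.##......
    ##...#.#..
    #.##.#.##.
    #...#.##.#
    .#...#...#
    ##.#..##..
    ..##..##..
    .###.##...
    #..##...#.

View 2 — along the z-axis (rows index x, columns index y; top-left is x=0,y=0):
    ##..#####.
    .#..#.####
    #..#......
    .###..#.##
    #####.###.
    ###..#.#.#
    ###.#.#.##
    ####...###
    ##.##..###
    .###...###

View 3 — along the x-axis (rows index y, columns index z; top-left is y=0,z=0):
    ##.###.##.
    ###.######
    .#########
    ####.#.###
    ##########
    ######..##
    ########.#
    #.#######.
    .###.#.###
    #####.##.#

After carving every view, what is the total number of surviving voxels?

remaining voxels: 208

start: 10×10×10 = 1000 voxels
[1] y-view keeps 41 columns → grid now 410
[2] z-view keeps 62 columns → grid now 256
[3] x-view keeps 83 columns → grid now 208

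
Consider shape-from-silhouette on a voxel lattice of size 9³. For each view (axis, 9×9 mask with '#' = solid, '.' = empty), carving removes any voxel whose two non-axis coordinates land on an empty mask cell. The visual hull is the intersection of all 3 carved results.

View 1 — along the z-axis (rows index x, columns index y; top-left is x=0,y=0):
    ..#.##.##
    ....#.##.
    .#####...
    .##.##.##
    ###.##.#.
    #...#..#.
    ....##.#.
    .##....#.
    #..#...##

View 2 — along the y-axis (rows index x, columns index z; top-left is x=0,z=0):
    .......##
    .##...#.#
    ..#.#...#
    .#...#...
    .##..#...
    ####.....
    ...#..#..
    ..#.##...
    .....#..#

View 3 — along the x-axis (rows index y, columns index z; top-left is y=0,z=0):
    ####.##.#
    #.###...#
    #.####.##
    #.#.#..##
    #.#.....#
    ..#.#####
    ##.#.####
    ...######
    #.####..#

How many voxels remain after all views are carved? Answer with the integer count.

remaining voxels: 67

initial block: 9^3 = 729
step 1: project along z, AND mask (38/81) → |grid| = 342
step 2: project along y, AND mask (25/81) → |grid| = 102
step 3: project along x, AND mask (52/81) → |grid| = 67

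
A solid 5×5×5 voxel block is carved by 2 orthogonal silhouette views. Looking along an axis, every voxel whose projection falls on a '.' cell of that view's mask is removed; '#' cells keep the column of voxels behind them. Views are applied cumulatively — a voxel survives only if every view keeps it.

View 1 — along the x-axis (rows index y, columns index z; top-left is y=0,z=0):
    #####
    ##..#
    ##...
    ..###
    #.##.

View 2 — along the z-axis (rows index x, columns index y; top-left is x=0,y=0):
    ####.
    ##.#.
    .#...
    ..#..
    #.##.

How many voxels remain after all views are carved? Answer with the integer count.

start: 5×5×5 = 125 voxels
V1 x: intersect with YZ mask (16 set) -- 80 left
V2 z: intersect with XY mask (12 set) -- 39 left

voxel count = 39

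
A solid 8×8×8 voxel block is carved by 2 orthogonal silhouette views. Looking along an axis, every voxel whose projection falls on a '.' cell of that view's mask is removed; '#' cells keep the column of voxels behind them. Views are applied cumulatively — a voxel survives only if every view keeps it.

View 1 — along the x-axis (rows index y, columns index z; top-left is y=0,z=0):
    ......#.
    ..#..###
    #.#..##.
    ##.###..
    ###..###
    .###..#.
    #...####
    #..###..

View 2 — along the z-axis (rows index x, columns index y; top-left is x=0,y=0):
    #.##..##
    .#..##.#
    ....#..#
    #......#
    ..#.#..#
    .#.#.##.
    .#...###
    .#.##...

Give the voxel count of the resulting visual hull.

|visual hull| = 116

full grid |V| = 512
  1. axis=0 (YZ plane), |mask|=33  ⇒  voxels=264
  2. axis=2 (XY plane), |mask|=27  ⇒  voxels=116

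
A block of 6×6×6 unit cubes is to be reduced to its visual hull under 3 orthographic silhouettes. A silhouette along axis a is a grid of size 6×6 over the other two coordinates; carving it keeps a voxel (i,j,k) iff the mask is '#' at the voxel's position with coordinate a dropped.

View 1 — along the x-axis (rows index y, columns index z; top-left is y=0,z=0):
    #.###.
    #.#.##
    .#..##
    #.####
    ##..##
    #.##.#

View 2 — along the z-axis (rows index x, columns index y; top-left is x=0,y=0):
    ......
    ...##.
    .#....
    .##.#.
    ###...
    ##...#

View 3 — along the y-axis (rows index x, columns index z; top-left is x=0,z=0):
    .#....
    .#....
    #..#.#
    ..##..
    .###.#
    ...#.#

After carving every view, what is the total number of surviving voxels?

remaining voxels: 14

full grid |V| = 216
after view 1 [x-axis, 24 of 36 cells solid] → remaining = 144
after view 2 [z-axis, 12 of 36 cells solid] → remaining = 47
after view 3 [y-axis, 13 of 36 cells solid] → remaining = 14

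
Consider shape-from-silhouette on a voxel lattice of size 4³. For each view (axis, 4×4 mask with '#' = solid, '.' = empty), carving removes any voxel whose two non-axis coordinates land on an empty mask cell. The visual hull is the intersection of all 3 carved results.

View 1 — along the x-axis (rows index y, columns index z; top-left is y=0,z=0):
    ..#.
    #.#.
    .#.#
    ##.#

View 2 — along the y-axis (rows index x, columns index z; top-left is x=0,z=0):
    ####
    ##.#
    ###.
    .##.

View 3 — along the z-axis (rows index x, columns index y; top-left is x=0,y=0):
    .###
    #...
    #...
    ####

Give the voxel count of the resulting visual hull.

full grid |V| = 64
step 1: project along x, AND mask (8/16) → |grid| = 32
step 2: project along y, AND mask (12/16) → |grid| = 24
step 3: project along z, AND mask (9/16) → |grid| = 12

12 voxels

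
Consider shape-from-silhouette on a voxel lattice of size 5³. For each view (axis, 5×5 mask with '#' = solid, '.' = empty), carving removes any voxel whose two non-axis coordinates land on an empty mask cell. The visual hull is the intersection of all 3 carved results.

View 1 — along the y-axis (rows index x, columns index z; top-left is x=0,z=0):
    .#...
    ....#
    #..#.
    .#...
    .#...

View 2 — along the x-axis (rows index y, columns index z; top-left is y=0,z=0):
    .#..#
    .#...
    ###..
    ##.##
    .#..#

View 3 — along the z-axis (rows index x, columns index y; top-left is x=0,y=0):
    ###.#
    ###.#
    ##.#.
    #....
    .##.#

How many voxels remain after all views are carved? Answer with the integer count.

|visual hull| = 12

initial block: 5^3 = 125
V1 y: intersect with XZ mask (6 set) -- 30 left
V2 x: intersect with YZ mask (12 set) -- 21 left
V3 z: intersect with XY mask (15 set) -- 12 left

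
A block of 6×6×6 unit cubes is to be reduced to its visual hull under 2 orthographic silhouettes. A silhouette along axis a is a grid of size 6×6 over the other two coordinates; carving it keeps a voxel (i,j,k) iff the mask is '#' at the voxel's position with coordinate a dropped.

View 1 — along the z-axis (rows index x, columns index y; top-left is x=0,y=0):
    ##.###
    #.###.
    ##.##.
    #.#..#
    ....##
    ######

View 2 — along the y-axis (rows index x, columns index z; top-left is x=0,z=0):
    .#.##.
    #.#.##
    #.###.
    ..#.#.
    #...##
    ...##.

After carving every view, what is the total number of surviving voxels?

full grid |V| = 216
after view 1 [z-axis, 24 of 36 cells solid] → remaining = 144
after view 2 [y-axis, 18 of 36 cells solid] → remaining = 71

voxel count = 71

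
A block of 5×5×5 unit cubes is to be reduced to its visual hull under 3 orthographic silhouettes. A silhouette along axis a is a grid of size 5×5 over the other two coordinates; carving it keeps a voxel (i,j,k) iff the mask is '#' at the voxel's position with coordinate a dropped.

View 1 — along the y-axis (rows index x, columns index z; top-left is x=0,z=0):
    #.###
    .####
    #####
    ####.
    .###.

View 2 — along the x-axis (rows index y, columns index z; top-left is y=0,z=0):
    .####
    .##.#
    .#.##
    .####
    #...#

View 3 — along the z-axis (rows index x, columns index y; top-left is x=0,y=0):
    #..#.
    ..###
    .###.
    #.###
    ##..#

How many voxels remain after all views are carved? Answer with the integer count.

remaining voxels: 38

full grid |V| = 125
after view 1 [y-axis, 20 of 25 cells solid] → remaining = 100
after view 2 [x-axis, 16 of 25 cells solid] → remaining = 64
after view 3 [z-axis, 15 of 25 cells solid] → remaining = 38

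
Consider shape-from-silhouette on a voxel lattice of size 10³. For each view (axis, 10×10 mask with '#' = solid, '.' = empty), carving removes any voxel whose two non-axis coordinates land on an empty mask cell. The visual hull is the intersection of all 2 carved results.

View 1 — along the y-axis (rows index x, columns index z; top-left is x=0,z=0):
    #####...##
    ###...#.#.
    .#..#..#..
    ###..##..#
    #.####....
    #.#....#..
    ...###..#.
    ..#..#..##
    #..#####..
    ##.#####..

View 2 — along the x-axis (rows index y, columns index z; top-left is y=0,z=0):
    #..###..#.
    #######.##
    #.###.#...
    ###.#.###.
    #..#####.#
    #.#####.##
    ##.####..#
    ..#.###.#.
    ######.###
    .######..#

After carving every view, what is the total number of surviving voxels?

before carving: 1000 voxels (10×10×10)
V1 y: intersect with XZ mask (50 set) -- 500 left
V2 x: intersect with YZ mask (69 set) -- 357 left

|visual hull| = 357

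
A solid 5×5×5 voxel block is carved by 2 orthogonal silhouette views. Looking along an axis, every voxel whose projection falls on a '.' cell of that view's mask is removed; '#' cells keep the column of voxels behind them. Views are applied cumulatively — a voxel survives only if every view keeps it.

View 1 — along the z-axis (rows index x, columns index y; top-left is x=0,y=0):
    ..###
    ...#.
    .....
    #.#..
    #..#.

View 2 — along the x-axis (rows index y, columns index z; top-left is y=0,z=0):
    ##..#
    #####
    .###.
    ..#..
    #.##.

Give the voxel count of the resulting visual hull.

|visual hull| = 18

before carving: 125 voxels (5×5×5)
  1. axis=2 (XY plane), |mask|=8  ⇒  voxels=40
  2. axis=0 (YZ plane), |mask|=15  ⇒  voxels=18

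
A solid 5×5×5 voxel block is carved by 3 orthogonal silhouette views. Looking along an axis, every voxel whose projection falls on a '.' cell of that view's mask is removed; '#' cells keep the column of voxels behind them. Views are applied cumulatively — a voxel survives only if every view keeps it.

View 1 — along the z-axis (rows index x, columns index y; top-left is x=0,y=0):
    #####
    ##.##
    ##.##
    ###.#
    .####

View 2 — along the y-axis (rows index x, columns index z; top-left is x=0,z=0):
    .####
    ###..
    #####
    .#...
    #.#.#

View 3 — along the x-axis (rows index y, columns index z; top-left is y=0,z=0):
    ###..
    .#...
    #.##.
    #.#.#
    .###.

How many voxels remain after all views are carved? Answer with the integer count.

initial block: 5^3 = 125
after view 1 [z-axis, 21 of 25 cells solid] → remaining = 105
after view 2 [y-axis, 16 of 25 cells solid] → remaining = 68
after view 3 [x-axis, 13 of 25 cells solid] → remaining = 37

|visual hull| = 37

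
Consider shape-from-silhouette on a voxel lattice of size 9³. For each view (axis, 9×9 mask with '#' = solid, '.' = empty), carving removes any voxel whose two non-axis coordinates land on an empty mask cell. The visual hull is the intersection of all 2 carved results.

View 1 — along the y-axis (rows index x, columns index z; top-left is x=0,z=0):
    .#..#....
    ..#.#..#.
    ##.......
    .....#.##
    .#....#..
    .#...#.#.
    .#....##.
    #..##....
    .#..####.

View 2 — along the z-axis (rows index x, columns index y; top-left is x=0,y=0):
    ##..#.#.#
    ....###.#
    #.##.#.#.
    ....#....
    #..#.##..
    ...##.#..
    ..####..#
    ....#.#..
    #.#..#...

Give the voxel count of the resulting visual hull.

before carving: 729 voxels (9×9×9)
V1 y: intersect with XZ mask (26 set) -- 234 left
V2 z: intersect with XY mask (32 set) -- 88 left

remaining voxels: 88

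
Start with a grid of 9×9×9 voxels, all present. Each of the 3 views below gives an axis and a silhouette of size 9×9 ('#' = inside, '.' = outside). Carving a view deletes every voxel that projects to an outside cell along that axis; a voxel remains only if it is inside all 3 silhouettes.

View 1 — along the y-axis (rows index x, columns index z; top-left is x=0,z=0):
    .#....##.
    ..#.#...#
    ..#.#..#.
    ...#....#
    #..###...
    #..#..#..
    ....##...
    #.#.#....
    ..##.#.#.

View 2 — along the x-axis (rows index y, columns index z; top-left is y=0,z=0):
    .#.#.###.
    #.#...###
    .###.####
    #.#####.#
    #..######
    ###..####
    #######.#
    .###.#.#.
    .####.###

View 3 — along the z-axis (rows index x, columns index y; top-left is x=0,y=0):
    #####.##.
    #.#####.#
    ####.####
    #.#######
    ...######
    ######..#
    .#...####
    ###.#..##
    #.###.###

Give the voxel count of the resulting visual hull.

full grid |V| = 729
V1 y: intersect with XZ mask (27 set) -- 243 left
V2 x: intersect with YZ mask (58 set) -- 169 left
V3 z: intersect with XY mask (61 set) -- 129 left

remaining voxels: 129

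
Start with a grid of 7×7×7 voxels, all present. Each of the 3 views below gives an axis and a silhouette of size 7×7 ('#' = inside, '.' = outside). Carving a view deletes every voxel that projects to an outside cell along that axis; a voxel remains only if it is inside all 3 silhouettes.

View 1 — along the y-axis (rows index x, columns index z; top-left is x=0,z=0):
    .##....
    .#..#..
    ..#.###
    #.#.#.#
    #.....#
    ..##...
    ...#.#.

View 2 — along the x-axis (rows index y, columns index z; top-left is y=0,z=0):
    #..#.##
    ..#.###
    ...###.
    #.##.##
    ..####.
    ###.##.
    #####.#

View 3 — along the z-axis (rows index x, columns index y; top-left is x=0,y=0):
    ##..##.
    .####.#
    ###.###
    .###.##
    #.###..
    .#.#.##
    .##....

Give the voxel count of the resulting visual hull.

remaining voxels: 53

full grid |V| = 343
after view 1 [y-axis, 18 of 49 cells solid] → remaining = 126
after view 2 [x-axis, 31 of 49 cells solid] → remaining = 81
after view 3 [z-axis, 30 of 49 cells solid] → remaining = 53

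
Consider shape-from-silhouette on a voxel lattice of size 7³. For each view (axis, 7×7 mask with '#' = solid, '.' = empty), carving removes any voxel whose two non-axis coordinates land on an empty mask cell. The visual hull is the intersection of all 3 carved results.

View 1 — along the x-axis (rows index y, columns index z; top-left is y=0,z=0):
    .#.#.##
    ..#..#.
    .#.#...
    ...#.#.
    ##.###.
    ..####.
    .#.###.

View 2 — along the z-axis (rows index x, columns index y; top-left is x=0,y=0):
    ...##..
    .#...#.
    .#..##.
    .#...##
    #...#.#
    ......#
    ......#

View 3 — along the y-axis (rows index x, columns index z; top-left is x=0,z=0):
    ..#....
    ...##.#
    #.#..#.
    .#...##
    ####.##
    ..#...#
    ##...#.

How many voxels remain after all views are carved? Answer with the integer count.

remaining voxels: 25

before carving: 343 voxels (7×7×7)
step 1: project along x, AND mask (23/49) → |grid| = 161
step 2: project along z, AND mask (15/49) → |grid| = 55
step 3: project along y, AND mask (21/49) → |grid| = 25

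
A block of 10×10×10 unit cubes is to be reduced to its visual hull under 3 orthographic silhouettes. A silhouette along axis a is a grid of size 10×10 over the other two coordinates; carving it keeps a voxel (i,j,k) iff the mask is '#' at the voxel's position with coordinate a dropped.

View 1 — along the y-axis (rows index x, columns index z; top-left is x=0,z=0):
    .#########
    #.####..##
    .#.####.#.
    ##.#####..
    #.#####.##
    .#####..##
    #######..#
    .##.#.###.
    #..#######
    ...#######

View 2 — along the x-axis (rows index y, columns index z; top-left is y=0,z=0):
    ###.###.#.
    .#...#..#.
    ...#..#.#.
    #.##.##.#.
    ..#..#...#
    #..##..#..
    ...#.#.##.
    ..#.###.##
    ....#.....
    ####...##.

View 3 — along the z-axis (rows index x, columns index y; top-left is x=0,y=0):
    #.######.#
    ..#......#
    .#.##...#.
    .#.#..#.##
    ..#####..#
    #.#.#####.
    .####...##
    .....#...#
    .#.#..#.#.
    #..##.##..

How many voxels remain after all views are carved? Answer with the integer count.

remaining voxels: 161

initial block: 10^3 = 1000
  1. axis=1 (XZ plane), |mask|=73  ⇒  voxels=730
  2. axis=0 (YZ plane), |mask|=43  ⇒  voxels=324
  3. axis=2 (XY plane), |mask|=49  ⇒  voxels=161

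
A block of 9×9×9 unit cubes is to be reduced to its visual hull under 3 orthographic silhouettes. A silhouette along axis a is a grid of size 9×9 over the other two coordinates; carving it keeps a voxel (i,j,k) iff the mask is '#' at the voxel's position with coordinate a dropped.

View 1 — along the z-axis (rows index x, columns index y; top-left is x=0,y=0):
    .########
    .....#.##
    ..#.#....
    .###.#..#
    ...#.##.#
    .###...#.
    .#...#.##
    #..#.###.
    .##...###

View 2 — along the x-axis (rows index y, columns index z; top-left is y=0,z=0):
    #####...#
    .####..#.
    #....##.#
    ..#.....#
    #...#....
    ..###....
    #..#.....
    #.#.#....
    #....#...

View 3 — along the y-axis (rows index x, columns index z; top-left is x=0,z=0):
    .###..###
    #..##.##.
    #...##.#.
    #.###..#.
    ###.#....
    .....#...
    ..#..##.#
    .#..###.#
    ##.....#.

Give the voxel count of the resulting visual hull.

full grid |V| = 729
step 1: project along z, AND mask (40/81) → |grid| = 360
step 2: project along x, AND mask (29/81) → |grid| = 121
step 3: project along y, AND mask (37/81) → |grid| = 53

53 voxels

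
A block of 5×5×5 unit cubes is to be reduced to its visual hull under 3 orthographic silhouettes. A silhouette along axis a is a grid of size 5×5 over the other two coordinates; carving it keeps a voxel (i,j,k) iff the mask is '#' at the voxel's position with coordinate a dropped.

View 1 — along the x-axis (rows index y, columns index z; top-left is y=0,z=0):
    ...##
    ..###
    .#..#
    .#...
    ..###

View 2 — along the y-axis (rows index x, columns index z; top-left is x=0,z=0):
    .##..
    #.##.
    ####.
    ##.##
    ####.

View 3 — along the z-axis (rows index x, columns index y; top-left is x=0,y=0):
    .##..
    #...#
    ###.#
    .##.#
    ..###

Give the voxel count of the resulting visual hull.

21 voxels

full grid |V| = 125
[1] x-view keeps 11 columns → grid now 55
[2] y-view keeps 17 columns → grid now 32
[3] z-view keeps 14 columns → grid now 21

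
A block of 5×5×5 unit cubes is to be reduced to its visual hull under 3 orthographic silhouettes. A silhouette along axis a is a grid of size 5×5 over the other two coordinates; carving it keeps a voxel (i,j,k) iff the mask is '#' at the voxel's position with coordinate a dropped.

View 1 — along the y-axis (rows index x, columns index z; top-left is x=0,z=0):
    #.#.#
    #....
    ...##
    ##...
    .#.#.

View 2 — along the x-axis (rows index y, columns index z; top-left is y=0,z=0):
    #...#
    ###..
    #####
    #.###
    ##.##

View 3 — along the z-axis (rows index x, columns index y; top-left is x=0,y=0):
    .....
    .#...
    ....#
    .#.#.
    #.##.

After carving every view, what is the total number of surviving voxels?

voxel count = 9

initial block: 5^3 = 125
  1. axis=1 (XZ plane), |mask|=10  ⇒  voxels=50
  2. axis=0 (YZ plane), |mask|=18  ⇒  voxels=38
  3. axis=2 (XY plane), |mask|=7  ⇒  voxels=9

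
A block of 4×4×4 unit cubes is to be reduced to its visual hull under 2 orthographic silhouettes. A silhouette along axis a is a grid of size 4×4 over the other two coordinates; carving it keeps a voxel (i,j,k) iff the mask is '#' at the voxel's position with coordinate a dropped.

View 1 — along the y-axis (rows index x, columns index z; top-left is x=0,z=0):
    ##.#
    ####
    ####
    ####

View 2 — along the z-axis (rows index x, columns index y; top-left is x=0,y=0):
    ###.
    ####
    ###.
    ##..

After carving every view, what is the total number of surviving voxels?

remaining voxels: 45

start: 4×4×4 = 64 voxels
[1] y-view keeps 15 columns → grid now 60
[2] z-view keeps 12 columns → grid now 45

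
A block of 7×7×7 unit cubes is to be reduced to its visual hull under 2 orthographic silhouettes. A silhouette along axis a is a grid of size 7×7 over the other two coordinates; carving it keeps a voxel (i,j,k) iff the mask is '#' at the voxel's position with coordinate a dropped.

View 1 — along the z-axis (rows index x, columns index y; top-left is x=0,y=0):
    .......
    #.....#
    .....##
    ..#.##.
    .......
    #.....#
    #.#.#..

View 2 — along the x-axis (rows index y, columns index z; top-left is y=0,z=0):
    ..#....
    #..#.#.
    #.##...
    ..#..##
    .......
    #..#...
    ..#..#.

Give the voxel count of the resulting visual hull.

full grid |V| = 343
V1 z: intersect with XY mask (12 set) -- 84 left
V2 x: intersect with YZ mask (14 set) -- 19 left

voxel count = 19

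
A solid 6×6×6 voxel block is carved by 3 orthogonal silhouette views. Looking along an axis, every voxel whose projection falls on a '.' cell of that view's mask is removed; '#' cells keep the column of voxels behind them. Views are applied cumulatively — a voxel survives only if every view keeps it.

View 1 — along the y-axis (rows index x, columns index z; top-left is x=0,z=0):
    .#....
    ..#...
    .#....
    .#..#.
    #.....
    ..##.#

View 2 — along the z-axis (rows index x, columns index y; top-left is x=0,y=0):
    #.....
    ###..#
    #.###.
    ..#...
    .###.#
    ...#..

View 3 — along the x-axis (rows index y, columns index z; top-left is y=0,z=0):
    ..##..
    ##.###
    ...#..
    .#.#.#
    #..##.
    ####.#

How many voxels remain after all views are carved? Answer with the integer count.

voxel count = 7

before carving: 216 voxels (6×6×6)
[1] y-view keeps 9 columns → grid now 54
[2] z-view keeps 15 columns → grid now 18
[3] x-view keeps 19 columns → grid now 7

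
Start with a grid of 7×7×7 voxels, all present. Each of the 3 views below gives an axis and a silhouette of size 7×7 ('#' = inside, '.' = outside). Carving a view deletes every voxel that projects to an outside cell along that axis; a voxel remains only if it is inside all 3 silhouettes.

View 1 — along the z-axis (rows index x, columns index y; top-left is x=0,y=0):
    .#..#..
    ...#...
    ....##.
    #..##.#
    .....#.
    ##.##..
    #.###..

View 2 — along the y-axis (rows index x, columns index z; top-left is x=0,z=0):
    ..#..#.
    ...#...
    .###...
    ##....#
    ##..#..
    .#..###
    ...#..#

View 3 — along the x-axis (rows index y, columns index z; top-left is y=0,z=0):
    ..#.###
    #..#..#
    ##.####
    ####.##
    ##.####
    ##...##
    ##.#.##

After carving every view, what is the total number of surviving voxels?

voxel count = 35

full grid |V| = 343
step 1: project along z, AND mask (18/49) → |grid| = 126
step 2: project along y, AND mask (18/49) → |grid| = 50
step 3: project along x, AND mask (34/49) → |grid| = 35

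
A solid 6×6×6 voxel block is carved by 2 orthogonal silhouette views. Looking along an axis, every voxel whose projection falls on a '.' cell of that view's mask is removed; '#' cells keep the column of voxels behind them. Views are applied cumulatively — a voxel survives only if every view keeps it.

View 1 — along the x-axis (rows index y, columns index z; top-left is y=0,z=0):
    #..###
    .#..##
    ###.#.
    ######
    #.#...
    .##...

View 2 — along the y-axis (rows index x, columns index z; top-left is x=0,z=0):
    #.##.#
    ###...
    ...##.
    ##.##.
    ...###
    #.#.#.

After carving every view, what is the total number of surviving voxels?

full grid |V| = 216
  1. axis=0 (YZ plane), |mask|=21  ⇒  voxels=126
  2. axis=1 (XZ plane), |mask|=19  ⇒  voxels=66

voxel count = 66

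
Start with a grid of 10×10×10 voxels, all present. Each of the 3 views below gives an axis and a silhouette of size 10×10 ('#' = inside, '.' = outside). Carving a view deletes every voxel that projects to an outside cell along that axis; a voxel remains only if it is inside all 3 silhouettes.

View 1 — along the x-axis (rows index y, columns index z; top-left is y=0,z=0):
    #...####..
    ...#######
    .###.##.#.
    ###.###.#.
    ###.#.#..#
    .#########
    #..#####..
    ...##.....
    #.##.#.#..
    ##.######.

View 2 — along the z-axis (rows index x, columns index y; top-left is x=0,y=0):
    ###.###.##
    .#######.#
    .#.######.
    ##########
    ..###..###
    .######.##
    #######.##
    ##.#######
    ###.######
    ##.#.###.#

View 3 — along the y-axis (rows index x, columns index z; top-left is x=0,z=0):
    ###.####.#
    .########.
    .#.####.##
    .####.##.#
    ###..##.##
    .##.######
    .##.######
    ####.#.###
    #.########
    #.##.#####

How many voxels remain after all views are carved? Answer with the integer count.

before carving: 1000 voxels (10×10×10)
[1] x-view keeps 61 columns → grid now 610
[2] z-view keeps 81 columns → grid now 506
[3] y-view keeps 78 columns → grid now 396

remaining voxels: 396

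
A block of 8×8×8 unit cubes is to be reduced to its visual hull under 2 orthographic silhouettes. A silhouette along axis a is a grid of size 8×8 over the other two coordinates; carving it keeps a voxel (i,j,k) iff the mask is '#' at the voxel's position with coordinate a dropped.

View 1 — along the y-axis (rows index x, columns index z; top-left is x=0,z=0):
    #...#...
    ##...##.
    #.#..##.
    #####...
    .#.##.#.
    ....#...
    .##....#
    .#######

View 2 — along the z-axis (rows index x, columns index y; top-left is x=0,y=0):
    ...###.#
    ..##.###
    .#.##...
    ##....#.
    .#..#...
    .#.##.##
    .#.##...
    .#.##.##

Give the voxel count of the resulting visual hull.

start: 8×8×8 = 512 voxels
V1 y: intersect with XZ mask (30 set) -- 240 left
V2 z: intersect with XY mask (30 set) -- 112 left

voxel count = 112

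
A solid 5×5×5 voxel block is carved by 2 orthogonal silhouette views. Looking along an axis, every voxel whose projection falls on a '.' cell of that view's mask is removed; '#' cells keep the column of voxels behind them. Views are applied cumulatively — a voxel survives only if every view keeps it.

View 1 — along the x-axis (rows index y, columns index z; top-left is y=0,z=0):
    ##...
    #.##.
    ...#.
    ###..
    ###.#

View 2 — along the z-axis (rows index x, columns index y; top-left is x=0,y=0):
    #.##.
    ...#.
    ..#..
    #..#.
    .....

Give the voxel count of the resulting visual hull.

full grid |V| = 125
after view 1 [x-axis, 13 of 25 cells solid] → remaining = 65
after view 2 [z-axis, 7 of 25 cells solid] → remaining = 15

|visual hull| = 15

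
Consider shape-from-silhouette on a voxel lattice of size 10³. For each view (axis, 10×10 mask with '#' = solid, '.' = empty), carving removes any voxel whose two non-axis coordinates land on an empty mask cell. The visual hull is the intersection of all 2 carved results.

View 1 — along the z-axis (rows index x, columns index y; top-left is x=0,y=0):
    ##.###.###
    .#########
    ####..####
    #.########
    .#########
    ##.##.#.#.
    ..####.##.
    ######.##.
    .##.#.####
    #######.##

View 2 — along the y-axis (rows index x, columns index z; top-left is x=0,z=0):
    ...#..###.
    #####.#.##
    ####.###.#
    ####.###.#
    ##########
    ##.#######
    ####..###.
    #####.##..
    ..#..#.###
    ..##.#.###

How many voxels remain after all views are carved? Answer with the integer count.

start: 10×10×10 = 1000 voxels
after view 1 [z-axis, 79 of 100 cells solid] → remaining = 790
after view 2 [y-axis, 72 of 100 cells solid] → remaining = 571

571 voxels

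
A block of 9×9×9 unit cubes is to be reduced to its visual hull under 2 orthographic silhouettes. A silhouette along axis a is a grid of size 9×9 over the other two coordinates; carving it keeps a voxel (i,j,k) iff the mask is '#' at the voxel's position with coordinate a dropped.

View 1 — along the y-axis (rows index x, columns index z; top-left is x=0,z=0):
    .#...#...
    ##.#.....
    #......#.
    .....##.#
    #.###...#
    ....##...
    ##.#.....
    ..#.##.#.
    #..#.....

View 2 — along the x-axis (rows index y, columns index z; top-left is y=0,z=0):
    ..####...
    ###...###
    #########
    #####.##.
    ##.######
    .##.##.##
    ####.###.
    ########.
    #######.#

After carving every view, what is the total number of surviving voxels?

start: 9×9×9 = 729 voxels
carve view 1 (along y, XZ-mask fill 26/81): 234 voxels remain
carve view 2 (along x, YZ-mask fill 63/81): 183 voxels remain

remaining voxels: 183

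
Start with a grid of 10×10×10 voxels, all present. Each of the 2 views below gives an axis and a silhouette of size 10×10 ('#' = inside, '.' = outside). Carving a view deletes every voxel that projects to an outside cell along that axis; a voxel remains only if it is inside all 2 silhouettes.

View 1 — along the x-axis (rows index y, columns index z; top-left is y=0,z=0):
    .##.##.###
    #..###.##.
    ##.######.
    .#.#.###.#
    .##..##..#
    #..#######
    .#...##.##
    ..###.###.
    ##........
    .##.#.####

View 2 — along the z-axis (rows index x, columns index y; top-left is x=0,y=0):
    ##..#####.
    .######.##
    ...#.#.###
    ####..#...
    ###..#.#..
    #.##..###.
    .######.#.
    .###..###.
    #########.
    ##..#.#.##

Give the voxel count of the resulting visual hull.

|visual hull| = 374

start: 10×10×10 = 1000 voxels
V1 x: intersect with YZ mask (60 set) -- 600 left
V2 z: intersect with XY mask (64 set) -- 374 left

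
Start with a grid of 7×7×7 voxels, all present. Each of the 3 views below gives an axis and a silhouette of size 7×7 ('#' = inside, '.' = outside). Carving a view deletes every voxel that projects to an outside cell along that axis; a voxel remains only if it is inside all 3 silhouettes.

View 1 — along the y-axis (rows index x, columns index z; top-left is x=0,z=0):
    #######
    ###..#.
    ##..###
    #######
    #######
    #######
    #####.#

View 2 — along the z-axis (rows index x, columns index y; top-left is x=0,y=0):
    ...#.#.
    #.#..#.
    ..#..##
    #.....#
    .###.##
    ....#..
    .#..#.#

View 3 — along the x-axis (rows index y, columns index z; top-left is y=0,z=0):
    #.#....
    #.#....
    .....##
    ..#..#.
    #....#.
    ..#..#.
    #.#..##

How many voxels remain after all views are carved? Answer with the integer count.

41 voxels

full grid |V| = 343
  1. axis=1 (XZ plane), |mask|=43  ⇒  voxels=301
  2. axis=2 (XY plane), |mask|=19  ⇒  voxels=115
  3. axis=0 (YZ plane), |mask|=16  ⇒  voxels=41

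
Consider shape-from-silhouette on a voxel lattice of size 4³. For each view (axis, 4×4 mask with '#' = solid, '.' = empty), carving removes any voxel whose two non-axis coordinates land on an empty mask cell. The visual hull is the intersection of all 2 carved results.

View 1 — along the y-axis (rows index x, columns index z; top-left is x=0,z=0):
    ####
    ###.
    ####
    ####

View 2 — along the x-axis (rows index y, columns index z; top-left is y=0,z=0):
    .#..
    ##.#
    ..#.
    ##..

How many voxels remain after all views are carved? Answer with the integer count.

start: 4×4×4 = 64 voxels
V1 y: intersect with XZ mask (15 set) -- 60 left
V2 x: intersect with YZ mask (7 set) -- 27 left

voxel count = 27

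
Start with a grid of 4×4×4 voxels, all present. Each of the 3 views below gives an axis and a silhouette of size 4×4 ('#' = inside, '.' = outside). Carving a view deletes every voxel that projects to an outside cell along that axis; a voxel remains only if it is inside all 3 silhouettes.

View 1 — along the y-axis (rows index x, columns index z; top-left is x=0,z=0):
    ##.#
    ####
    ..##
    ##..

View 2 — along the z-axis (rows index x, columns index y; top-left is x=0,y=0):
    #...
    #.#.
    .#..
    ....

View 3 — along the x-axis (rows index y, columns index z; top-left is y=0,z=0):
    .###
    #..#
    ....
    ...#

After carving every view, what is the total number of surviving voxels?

start: 4×4×4 = 64 voxels
V1 y: intersect with XZ mask (11 set) -- 44 left
V2 z: intersect with XY mask (4 set) -- 13 left
V3 x: intersect with YZ mask (6 set) -- 6 left

voxel count = 6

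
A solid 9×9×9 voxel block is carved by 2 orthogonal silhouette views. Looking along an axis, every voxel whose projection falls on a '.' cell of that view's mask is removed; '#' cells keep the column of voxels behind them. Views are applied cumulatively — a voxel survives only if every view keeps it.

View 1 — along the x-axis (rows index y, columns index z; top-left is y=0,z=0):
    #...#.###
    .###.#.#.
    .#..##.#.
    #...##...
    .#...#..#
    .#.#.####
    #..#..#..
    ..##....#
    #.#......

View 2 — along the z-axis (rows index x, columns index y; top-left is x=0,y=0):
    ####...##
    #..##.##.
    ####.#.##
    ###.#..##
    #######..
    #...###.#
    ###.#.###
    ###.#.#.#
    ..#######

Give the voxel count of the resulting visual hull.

voxel count = 208

start: 9×9×9 = 729 voxels
carve view 1 (along x, YZ-mask fill 34/81): 306 voxels remain
carve view 2 (along z, XY-mask fill 56/81): 208 voxels remain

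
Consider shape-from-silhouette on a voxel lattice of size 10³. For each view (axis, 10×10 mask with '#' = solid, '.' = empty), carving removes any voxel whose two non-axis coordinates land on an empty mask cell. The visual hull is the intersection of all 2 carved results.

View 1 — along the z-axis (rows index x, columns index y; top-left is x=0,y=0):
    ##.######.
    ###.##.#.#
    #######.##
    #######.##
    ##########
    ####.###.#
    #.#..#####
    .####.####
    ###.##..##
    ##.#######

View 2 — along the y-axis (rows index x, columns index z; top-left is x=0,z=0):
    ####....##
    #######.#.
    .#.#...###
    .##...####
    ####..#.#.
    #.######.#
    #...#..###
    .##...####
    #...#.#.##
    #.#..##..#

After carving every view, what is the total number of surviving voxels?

full grid |V| = 1000
carve view 1 (along z, XY-mask fill 82/100): 820 voxels remain
carve view 2 (along y, XZ-mask fill 60/100): 490 voxels remain

490 voxels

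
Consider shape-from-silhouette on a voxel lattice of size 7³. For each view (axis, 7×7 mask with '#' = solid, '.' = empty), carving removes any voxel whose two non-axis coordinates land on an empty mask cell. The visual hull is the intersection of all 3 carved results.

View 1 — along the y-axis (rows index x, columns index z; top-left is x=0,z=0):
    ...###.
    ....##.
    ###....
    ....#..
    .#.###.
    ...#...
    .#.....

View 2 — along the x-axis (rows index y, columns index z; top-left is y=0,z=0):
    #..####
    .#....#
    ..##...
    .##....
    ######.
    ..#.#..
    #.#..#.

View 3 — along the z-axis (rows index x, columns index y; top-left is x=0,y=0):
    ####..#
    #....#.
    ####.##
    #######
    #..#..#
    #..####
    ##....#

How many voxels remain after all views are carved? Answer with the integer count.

initial block: 7^3 = 343
after view 1 [y-axis, 15 of 49 cells solid] → remaining = 105
after view 2 [x-axis, 22 of 49 cells solid] → remaining = 47
after view 3 [z-axis, 31 of 49 cells solid] → remaining = 27

27 voxels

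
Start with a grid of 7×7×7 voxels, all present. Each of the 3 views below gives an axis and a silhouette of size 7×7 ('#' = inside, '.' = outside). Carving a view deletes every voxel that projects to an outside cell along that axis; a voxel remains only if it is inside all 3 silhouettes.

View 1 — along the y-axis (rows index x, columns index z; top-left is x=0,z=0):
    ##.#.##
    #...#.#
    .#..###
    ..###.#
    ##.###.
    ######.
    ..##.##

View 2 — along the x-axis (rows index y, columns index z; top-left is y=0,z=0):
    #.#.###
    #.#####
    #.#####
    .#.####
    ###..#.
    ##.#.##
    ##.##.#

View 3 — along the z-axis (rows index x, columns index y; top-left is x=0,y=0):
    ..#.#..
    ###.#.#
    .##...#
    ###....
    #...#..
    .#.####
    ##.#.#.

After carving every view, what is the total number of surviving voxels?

voxel count = 80

start: 7×7×7 = 343 voxels
carve view 1 (along y, XZ-mask fill 31/49): 217 voxels remain
carve view 2 (along x, YZ-mask fill 36/49): 162 voxels remain
carve view 3 (along z, XY-mask fill 24/49): 80 voxels remain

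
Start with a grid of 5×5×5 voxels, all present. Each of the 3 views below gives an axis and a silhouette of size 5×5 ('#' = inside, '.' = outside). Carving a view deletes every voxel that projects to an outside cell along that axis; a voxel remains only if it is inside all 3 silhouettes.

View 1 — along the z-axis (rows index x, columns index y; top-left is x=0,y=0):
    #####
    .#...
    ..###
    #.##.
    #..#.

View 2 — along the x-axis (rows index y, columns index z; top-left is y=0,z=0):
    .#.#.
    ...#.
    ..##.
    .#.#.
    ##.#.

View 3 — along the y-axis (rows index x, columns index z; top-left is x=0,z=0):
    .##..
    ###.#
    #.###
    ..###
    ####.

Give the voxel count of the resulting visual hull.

initial block: 5^3 = 125
  1. axis=2 (XY plane), |mask|=14  ⇒  voxels=70
  2. axis=0 (YZ plane), |mask|=10  ⇒  voxels=28
  3. axis=1 (XZ plane), |mask|=17  ⇒  voxels=17

17 voxels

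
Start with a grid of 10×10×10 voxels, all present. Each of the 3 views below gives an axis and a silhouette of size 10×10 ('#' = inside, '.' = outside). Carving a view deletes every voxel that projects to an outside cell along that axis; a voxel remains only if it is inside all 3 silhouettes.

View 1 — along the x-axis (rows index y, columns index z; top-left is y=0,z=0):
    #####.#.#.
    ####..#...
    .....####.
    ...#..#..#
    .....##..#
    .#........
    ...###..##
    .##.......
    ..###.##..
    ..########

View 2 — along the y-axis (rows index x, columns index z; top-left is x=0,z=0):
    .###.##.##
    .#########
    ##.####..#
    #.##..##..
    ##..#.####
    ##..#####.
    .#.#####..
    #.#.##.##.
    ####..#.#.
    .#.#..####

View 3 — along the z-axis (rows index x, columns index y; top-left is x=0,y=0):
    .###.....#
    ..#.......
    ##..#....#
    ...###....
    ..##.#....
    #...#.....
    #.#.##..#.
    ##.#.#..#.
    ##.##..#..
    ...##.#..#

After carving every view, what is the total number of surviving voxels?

start: 10×10×10 = 1000 voxels
  1. axis=0 (YZ plane), |mask|=43  ⇒  voxels=430
  2. axis=1 (XZ plane), |mask|=66  ⇒  voxels=291
  3. axis=2 (XY plane), |mask|=36  ⇒  voxels=105

remaining voxels: 105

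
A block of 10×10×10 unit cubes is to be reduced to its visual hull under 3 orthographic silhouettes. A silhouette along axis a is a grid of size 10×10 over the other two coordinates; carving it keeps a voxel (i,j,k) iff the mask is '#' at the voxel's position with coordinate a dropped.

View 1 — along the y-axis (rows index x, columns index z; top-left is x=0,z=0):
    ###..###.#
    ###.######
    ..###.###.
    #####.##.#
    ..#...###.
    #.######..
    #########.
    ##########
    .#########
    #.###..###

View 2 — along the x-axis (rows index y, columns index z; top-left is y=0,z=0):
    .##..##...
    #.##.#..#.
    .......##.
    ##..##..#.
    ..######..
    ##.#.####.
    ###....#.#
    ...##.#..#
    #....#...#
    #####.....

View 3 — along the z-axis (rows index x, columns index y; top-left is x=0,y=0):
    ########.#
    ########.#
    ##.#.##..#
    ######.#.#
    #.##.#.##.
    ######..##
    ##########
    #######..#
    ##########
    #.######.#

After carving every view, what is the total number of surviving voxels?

initial block: 10^3 = 1000
carve view 1 (along y, XZ-mask fill 76/100): 760 voxels remain
carve view 2 (along x, YZ-mask fill 46/100): 347 voxels remain
carve view 3 (along z, XY-mask fill 82/100): 297 voxels remain

297 voxels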